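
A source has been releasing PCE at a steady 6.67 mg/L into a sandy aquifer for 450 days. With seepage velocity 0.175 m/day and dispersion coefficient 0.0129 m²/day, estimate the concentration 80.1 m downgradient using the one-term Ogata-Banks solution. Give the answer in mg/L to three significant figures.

For a continuous step input, C/C₀ ≈ ½·erfc((x−vt)/(2√(Dt))).
vt = 0.175 × 450 = 78.75 m and 2√(Dt) = 2√(0.0129 × 450) = 4.819 m.
Argument (x−vt)/(2√(Dt)) = (80.1 − 78.75)/4.819 = 0.2801; ½·erfc(0.2801) = 0.3460.
C = 6.67 × 0.3460 = 2.31 mg/L.

2.31 mg/L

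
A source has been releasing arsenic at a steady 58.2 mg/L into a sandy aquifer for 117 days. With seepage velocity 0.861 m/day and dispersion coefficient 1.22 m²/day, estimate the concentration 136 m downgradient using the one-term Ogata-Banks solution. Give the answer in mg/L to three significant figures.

For a continuous step input, C/C₀ ≈ ½·erfc((x−vt)/(2√(Dt))).
vt = 0.861 × 117 = 100.737 m and 2√(Dt) = 2√(1.22 × 117) = 23.89 m.
Argument (x−vt)/(2√(Dt)) = (136 − 100.737)/23.89 = 1.476; ½·erfc(1.476) = 0.01843.
C = 58.2 × 0.01843 = 1.07 mg/L.

1.07 mg/L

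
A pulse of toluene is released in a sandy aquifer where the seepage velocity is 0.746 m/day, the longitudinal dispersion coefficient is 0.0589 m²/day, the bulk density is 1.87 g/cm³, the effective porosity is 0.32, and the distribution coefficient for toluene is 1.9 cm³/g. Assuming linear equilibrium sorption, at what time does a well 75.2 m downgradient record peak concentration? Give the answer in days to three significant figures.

Retardation factor R = 1 + ρ_b·K_d/n = 1 + 1.87 × 1.9/0.32 = 12.10.
Sorption retards both mechanisms: v_R = v/R = 0.06165 m/day, D_R = D/R = 0.004868 m²/day.
Peak time from v_R²t² + 2D_R t − x² = 0: t = (√(D_R² + v_R²x²) − D_R)/v_R².
√(D_R² + v_R²x²) = √(0.004868² + 0.06165² × 75.2²) = 4.636; v_R² = 0.003801.
t = (4.636 − 0.004868)/0.003801 = 1220 days.

1220 days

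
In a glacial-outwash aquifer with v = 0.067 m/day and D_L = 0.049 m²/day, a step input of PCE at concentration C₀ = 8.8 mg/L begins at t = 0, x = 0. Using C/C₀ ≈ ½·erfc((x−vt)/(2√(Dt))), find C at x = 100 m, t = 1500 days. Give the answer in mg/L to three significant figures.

4.54 mg/L

For a continuous step input, C/C₀ ≈ ½·erfc((x−vt)/(2√(Dt))).
vt = 0.067 × 1500 = 100.5 m and 2√(Dt) = 2√(0.049 × 1500) = 17.15 m.
Argument (x−vt)/(2√(Dt)) = (100 − 100.5)/17.15 = -0.02915; ½·erfc(-0.02915) = 0.5164.
C = 8.8 × 0.5164 = 4.54 mg/L.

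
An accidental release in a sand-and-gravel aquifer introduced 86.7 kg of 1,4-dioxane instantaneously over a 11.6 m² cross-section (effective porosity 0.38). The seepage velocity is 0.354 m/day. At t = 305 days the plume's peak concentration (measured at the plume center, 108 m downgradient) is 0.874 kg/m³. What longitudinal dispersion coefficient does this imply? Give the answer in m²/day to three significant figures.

At the plume center C_max = M/(n_e·A·√(4πDt)), so D = M²/(4πt·(n_e·A·C_max)²).
n_e·A·C_max = 0.38 × 11.6 × 0.874 = 3.853 kg/m.
D = 86.7²/(4π × 305 × 3.853²) = 0.132 m²/day.

0.132 m²/day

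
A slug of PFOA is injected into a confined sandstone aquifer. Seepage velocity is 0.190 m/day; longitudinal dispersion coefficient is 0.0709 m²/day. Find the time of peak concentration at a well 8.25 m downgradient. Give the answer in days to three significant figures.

41.5 days

For the 1D instantaneous-source solution, setting ∂C/∂t = 0 at fixed x gives v²t² + 2Dt − x² = 0, so t = (√(D² + v²x²) − D)/v².
√(D² + v²x²) = √(0.0709² + 0.190² × 8.25²) = 1.569; v² = 0.0361.
t = (1.569 − 0.0709)/0.0361 = 41.5 days (vs. the pure-advection estimate x/v = 43.4 d).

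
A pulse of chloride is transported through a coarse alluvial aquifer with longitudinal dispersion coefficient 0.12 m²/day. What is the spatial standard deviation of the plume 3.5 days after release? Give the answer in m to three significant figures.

Dispersive spreading gives a Gaussian with σ² = 2Dt; advection only shifts the center.
σ = √(2 × 0.12 × 3.5) = 0.917 m.

0.917 m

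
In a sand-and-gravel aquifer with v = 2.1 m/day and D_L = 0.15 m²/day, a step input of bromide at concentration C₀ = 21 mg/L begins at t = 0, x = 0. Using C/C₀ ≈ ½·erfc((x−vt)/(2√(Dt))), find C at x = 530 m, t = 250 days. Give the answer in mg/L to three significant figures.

5.92 mg/L

For a continuous step input, C/C₀ ≈ ½·erfc((x−vt)/(2√(Dt))).
vt = 2.1 × 250 = 525 m and 2√(Dt) = 2√(0.15 × 250) = 12.25 m.
Argument (x−vt)/(2√(Dt)) = (530 − 525)/12.25 = 0.4082; ½·erfc(0.4082) = 0.2819.
C = 21 × 0.2819 = 5.92 mg/L.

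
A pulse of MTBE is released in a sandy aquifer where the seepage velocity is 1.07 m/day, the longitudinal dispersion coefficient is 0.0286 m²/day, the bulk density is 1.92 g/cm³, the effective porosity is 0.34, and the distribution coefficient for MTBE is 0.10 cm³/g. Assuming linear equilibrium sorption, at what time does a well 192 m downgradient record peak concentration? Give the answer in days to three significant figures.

281 days

Retardation factor R = 1 + ρ_b·K_d/n = 1 + 1.92 × 0.10/0.34 = 1.565.
Sorption retards both mechanisms: v_R = v/R = 0.6837 m/day, D_R = D/R = 0.01827 m²/day.
Peak time from v_R²t² + 2D_R t − x² = 0: t = (√(D_R² + v_R²x²) − D_R)/v_R².
√(D_R² + v_R²x²) = √(0.01827² + 0.6837² × 192²) = 131.3; v_R² = 0.4674.
t = (131.3 − 0.01827)/0.4674 = 281 days.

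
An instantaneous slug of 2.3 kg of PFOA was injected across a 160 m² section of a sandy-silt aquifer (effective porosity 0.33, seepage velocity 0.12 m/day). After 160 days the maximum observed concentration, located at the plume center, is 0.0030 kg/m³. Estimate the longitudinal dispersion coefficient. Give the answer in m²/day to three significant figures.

At the plume center C_max = M/(n_e·A·√(4πDt)), so D = M²/(4πt·(n_e·A·C_max)²).
n_e·A·C_max = 0.33 × 160 × 0.0030 = 0.1584 kg/m.
D = 2.3²/(4π × 160 × 0.1584²) = 0.105 m²/day.

0.105 m²/day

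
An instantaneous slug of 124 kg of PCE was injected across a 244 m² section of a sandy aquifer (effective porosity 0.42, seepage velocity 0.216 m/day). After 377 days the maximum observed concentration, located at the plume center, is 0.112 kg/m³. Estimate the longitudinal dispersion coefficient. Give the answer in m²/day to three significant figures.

At the plume center C_max = M/(n_e·A·√(4πDt)), so D = M²/(4πt·(n_e·A·C_max)²).
n_e·A·C_max = 0.42 × 244 × 0.112 = 11.48 kg/m.
D = 124²/(4π × 377 × 11.48²) = 0.0246 m²/day.

0.0246 m²/day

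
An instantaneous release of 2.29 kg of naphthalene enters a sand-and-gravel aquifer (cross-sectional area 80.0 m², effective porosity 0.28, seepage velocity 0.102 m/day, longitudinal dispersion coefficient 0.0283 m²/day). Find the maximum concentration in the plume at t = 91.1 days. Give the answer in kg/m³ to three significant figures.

0.0180 kg/m³

The peak of an instantaneous 1D plume sits at x = vt; there the Gaussian factor is 1 and C_max = M/(n_e·A·√(4πDt)), where n_e·A is the pore area the mass is dissolved in.
√(4πDt) = √(4π × 0.0283 × 91.1) = 5.692 m, so C_max = 2.29/(0.28 × 80.0 × 5.692) = 0.0180 kg/m³.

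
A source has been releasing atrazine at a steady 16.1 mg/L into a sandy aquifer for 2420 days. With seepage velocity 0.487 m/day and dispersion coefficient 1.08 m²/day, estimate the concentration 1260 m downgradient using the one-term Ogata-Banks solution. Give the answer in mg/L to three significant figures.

For a continuous step input, C/C₀ ≈ ½·erfc((x−vt)/(2√(Dt))).
vt = 0.487 × 2420 = 1178.54 m and 2√(Dt) = 2√(1.08 × 2420) = 102.2 m.
Argument (x−vt)/(2√(Dt)) = (1260 − 1178.54)/102.2 = 0.7971; ½·erfc(0.7971) = 0.1298.
C = 16.1 × 0.1298 = 2.09 mg/L.

2.09 mg/L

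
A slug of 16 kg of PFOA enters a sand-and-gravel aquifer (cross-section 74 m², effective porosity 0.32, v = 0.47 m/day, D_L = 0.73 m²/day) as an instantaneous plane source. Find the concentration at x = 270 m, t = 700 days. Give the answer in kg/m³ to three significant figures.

For an instantaneous plane source, C(x,t) = M/(n_e·A·√(4πDt)) · exp(−(x−vt)²/(4Dt)), with n_e·A the pore (flow) area.
Plume center vt = 0.47 × 700 = 329 m, so the well at 270 m is 59 m upgradient of the peak.
√(4πDt) = 80.13 m, giving peak height M/(n_e·A·√(4πDt)) = 16/(0.32 × 74 × 80.13) = 0.008432 kg/m³.
(x−vt)²/(4Dt) = (-59)²/(4 × 0.73 × 700) = 1.703; exp(−1.703) = 0.1821.
C = 0.008432 × 0.1821 = 0.00154 kg/m³.

0.00154 kg/m³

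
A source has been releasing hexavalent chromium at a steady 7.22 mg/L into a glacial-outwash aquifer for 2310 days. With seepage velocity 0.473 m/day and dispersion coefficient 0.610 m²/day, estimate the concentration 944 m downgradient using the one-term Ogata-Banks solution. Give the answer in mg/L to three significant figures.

For a continuous step input, C/C₀ ≈ ½·erfc((x−vt)/(2√(Dt))).
vt = 0.473 × 2310 = 1092.63 m and 2√(Dt) = 2√(0.610 × 2310) = 75.08 m.
Argument (x−vt)/(2√(Dt)) = (944 − 1092.63)/75.08 = -1.980; ½·erfc(-1.980) = 0.9974.
C = 7.22 × 0.9974 = 7.20 mg/L.

7.20 mg/L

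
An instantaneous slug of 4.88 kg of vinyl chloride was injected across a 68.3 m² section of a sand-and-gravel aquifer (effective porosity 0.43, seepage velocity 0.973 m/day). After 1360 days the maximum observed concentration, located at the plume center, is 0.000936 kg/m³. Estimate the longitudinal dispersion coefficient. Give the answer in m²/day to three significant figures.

1.84 m²/day

At the plume center C_max = M/(n_e·A·√(4πDt)), so D = M²/(4πt·(n_e·A·C_max)²).
n_e·A·C_max = 0.43 × 68.3 × 0.000936 = 0.02749 kg/m.
D = 4.88²/(4π × 1360 × 0.02749²) = 1.84 m²/day.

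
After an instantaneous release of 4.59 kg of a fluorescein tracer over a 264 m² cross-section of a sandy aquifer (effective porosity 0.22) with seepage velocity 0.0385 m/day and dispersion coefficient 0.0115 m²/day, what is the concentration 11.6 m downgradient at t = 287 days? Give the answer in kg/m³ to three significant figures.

For an instantaneous plane source, C(x,t) = M/(n_e·A·√(4πDt)) · exp(−(x−vt)²/(4Dt)), with n_e·A the pore (flow) area.
Plume center vt = 0.0385 × 287 = 11.0495 m, so the well at 11.6 m is 0.5505 m downgradient of the peak.
√(4πDt) = 6.440 m, giving peak height M/(n_e·A·√(4πDt)) = 4.59/(0.22 × 264 × 6.440) = 0.01227 kg/m³.
(x−vt)²/(4Dt) = (0.5505)²/(4 × 0.0115 × 287) = 0.02295; exp(−0.02295) = 0.9773.
C = 0.01227 × 0.9773 = 0.0120 kg/m³.

0.0120 kg/m³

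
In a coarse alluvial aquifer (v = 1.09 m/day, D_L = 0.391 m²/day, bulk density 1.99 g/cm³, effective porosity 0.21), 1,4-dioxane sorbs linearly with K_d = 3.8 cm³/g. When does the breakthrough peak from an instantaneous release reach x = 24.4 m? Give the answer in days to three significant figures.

Retardation factor R = 1 + ρ_b·K_d/n = 1 + 1.99 × 3.8/0.21 = 37.01.
Sorption retards both mechanisms: v_R = v/R = 0.02945 m/day, D_R = D/R = 0.01056 m²/day.
Peak time from v_R²t² + 2D_R t − x² = 0: t = (√(D_R² + v_R²x²) − D_R)/v_R².
√(D_R² + v_R²x²) = √(0.01056² + 0.02945² × 24.4²) = 0.7187; v_R² = 0.0008673.
t = (0.7187 − 0.01056)/0.0008673 = 816 days.

816 days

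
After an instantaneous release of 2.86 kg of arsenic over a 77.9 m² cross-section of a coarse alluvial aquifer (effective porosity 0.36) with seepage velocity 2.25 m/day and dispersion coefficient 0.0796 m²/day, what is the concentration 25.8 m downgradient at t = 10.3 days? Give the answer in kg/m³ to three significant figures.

0.00389 kg/m³

For an instantaneous plane source, C(x,t) = M/(n_e·A·√(4πDt)) · exp(−(x−vt)²/(4Dt)), with n_e·A the pore (flow) area.
Plume center vt = 2.25 × 10.3 = 23.175 m, so the well at 25.8 m is 2.625 m downgradient of the peak.
√(4πDt) = 3.210 m, giving peak height M/(n_e·A·√(4πDt)) = 2.86/(0.36 × 77.9 × 3.210) = 0.03177 kg/m³.
(x−vt)²/(4Dt) = (2.625)²/(4 × 0.0796 × 10.3) = 2.101; exp(−2.101) = 0.1223.
C = 0.03177 × 0.1223 = 0.00389 kg/m³.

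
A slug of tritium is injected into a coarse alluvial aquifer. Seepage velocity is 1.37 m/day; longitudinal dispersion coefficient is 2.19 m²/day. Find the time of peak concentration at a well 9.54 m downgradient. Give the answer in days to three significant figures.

For the 1D instantaneous-source solution, setting ∂C/∂t = 0 at fixed x gives v²t² + 2Dt − x² = 0, so t = (√(D² + v²x²) − D)/v².
√(D² + v²x²) = √(2.19² + 1.37² × 9.54²) = 13.25; v² = 1.8769.
t = (13.25 − 2.19)/1.8769 = 5.89 days (vs. the pure-advection estimate x/v = 6.96 d).

5.89 days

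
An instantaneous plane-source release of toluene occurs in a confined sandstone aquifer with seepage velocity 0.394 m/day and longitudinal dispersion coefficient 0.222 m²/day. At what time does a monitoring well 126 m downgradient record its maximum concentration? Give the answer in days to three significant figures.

318 days

For the 1D instantaneous-source solution, setting ∂C/∂t = 0 at fixed x gives v²t² + 2Dt − x² = 0, so t = (√(D² + v²x²) − D)/v².
√(D² + v²x²) = √(0.222² + 0.394² × 126²) = 49.64; v² = 0.155236.
t = (49.64 − 0.222)/0.155236 = 318 days (vs. the pure-advection estimate x/v = 320 d).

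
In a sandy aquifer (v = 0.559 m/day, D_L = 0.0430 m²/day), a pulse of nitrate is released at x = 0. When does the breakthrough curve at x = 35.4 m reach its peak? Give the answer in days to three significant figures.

63.2 days

For the 1D instantaneous-source solution, setting ∂C/∂t = 0 at fixed x gives v²t² + 2Dt − x² = 0, so t = (√(D² + v²x²) − D)/v².
√(D² + v²x²) = √(0.0430² + 0.559² × 35.4²) = 19.79; v² = 0.312481.
t = (19.79 − 0.0430)/0.312481 = 63.2 days (vs. the pure-advection estimate x/v = 63.3 d).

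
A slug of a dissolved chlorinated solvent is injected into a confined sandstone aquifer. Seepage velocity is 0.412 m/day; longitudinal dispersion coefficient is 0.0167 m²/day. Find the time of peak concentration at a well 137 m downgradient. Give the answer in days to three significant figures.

For the 1D instantaneous-source solution, setting ∂C/∂t = 0 at fixed x gives v²t² + 2Dt − x² = 0, so t = (√(D² + v²x²) − D)/v².
√(D² + v²x²) = √(0.0167² + 0.412² × 137²) = 56.44; v² = 0.169744.
t = (56.44 − 0.0167)/0.169744 = 332 days (vs. the pure-advection estimate x/v = 333 d).

332 days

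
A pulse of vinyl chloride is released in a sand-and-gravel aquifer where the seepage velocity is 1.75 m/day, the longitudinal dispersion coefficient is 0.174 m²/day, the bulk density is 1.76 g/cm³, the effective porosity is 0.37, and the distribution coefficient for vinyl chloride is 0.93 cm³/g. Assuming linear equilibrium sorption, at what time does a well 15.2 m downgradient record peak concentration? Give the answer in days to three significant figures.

46.8 days

Retardation factor R = 1 + ρ_b·K_d/n = 1 + 1.76 × 0.93/0.37 = 5.424.
Sorption retards both mechanisms: v_R = v/R = 0.3226 m/day, D_R = D/R = 0.03208 m²/day.
Peak time from v_R²t² + 2D_R t − x² = 0: t = (√(D_R² + v_R²x²) − D_R)/v_R².
√(D_R² + v_R²x²) = √(0.03208² + 0.3226² × 15.2²) = 4.904; v_R² = 0.1041.
t = (4.904 − 0.03208)/0.1041 = 46.8 days.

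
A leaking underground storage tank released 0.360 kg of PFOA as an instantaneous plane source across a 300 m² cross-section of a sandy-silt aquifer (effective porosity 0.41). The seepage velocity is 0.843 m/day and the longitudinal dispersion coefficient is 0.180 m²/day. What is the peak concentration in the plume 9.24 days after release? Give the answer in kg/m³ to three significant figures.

0.000640 kg/m³

The peak of an instantaneous 1D plume sits at x = vt; there the Gaussian factor is 1 and C_max = M/(n_e·A·√(4πDt)), where n_e·A is the pore area the mass is dissolved in.
√(4πDt) = √(4π × 0.180 × 9.24) = 4.572 m, so C_max = 0.360/(0.41 × 300 × 4.572) = 0.000640 kg/m³.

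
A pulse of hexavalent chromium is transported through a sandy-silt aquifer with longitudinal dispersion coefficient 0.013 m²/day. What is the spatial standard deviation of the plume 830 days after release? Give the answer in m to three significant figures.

4.65 m

Dispersive spreading gives a Gaussian with σ² = 2Dt; advection only shifts the center.
σ = √(2 × 0.013 × 830) = 4.65 m.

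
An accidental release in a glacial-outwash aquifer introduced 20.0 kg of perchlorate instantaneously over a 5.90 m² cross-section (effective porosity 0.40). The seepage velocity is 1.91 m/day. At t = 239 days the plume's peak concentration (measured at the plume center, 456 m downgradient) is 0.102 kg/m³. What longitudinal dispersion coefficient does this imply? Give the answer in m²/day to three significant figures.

2.30 m²/day

At the plume center C_max = M/(n_e·A·√(4πDt)), so D = M²/(4πt·(n_e·A·C_max)²).
n_e·A·C_max = 0.40 × 5.90 × 0.102 = 0.2407 kg/m.
D = 20.0²/(4π × 239 × 0.2407²) = 2.30 m²/day.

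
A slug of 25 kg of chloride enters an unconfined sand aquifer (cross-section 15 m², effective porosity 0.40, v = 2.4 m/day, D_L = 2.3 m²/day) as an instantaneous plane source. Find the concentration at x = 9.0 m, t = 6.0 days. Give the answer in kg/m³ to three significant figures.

For an instantaneous plane source, C(x,t) = M/(n_e·A·√(4πDt)) · exp(−(x−vt)²/(4Dt)), with n_e·A the pore (flow) area.
Plume center vt = 2.4 × 6.0 = 14.4 m, so the well at 9.0 m is 5.4 m upgradient of the peak.
√(4πDt) = 13.17 m, giving peak height M/(n_e·A·√(4πDt)) = 25/(0.40 × 15 × 13.17) = 0.3164 kg/m³.
(x−vt)²/(4Dt) = (-5.4)²/(4 × 2.3 × 6.0) = 0.5283; exp(−0.5283) = 0.5896.
C = 0.3164 × 0.5896 = 0.187 kg/m³.

0.187 kg/m³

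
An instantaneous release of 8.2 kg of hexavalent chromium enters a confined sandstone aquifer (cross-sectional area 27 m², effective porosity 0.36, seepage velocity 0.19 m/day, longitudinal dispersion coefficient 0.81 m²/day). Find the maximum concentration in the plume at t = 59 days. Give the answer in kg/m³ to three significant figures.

The peak of an instantaneous 1D plume sits at x = vt; there the Gaussian factor is 1 and C_max = M/(n_e·A·√(4πDt)), where n_e·A is the pore area the mass is dissolved in.
√(4πDt) = √(4π × 0.81 × 59) = 24.51 m, so C_max = 8.2/(0.36 × 27 × 24.51) = 0.0344 kg/m³.

0.0344 kg/m³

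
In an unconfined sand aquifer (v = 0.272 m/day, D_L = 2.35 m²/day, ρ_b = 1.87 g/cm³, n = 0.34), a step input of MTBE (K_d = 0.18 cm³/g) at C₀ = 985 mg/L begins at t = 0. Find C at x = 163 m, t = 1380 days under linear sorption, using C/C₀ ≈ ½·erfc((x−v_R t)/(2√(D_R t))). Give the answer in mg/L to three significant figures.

Retardation factor R = 1 + ρ_b·K_d/n = 1 + 1.87 × 0.18/0.34 = 1.990.
Sorption retards both mechanisms: v_R = v/R = 0.1367 m/day, D_R = D/R = 1.181 m²/day.
v_R·t = 0.1367 × 1380 = 188.646 m; 2√(D_R t) = 80.74 m; argument = (163 − 188.646)/80.74 = -0.3176.
C = C₀ × ½·erfc(-0.3176) = 985 × 0.6733 = 663 mg/L.

663 mg/L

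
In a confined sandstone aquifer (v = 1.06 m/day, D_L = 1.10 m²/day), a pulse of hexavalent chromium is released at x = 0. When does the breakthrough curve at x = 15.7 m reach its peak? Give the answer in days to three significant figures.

13.9 days

For the 1D instantaneous-source solution, setting ∂C/∂t = 0 at fixed x gives v²t² + 2Dt − x² = 0, so t = (√(D² + v²x²) − D)/v².
√(D² + v²x²) = √(1.10² + 1.06² × 15.7²) = 16.68; v² = 1.1236.
t = (16.68 − 1.10)/1.1236 = 13.9 days (vs. the pure-advection estimate x/v = 14.8 d).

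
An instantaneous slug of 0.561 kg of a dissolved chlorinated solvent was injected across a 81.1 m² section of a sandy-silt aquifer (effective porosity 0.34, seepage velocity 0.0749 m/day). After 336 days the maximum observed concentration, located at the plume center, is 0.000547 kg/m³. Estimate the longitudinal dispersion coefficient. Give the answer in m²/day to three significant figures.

0.328 m²/day

At the plume center C_max = M/(n_e·A·√(4πDt)), so D = M²/(4πt·(n_e·A·C_max)²).
n_e·A·C_max = 0.34 × 81.1 × 0.000547 = 0.01508 kg/m.
D = 0.561²/(4π × 336 × 0.01508²) = 0.328 m²/day.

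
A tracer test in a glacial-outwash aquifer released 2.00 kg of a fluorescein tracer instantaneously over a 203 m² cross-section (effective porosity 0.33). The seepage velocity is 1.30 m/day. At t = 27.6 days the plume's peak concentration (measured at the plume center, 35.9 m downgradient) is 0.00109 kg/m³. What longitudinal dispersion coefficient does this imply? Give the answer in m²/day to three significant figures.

At the plume center C_max = M/(n_e·A·√(4πDt)), so D = M²/(4πt·(n_e·A·C_max)²).
n_e·A·C_max = 0.33 × 203 × 0.00109 = 0.07302 kg/m.
D = 2.00²/(4π × 27.6 × 0.07302²) = 2.16 m²/day.

2.16 m²/day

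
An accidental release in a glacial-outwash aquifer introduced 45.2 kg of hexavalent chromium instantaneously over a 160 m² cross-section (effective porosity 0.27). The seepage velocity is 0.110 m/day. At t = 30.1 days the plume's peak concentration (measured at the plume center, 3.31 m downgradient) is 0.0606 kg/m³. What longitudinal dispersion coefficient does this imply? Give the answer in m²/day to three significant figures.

At the plume center C_max = M/(n_e·A·√(4πDt)), so D = M²/(4πt·(n_e·A·C_max)²).
n_e·A·C_max = 0.27 × 160 × 0.0606 = 2.618 kg/m.
D = 45.2²/(4π × 30.1 × 2.618²) = 0.788 m²/day.

0.788 m²/day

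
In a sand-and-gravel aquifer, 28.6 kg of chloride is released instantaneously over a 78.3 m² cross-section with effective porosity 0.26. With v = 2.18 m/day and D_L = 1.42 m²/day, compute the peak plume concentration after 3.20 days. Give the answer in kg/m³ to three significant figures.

0.186 kg/m³

The peak of an instantaneous 1D plume sits at x = vt; there the Gaussian factor is 1 and C_max = M/(n_e·A·√(4πDt)), where n_e·A is the pore area the mass is dissolved in.
√(4πDt) = √(4π × 1.42 × 3.20) = 7.557 m, so C_max = 28.6/(0.26 × 78.3 × 7.557) = 0.186 kg/m³.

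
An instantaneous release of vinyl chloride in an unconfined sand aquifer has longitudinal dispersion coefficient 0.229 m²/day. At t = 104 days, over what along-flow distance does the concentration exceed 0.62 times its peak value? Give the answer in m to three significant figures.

The plume is Gaussian with σ = √(2Dt) = √(2 × 0.229 × 104) = 6.902 m.
C/C_peak = exp(−Δx²/(2σ²)) = 0.62 ⇒ Δx = σ·√(−2 ln 0.62) = 6.902 × 0.9778 = 6.749 m.
Width = 2Δx = 13.5 m.

13.5 m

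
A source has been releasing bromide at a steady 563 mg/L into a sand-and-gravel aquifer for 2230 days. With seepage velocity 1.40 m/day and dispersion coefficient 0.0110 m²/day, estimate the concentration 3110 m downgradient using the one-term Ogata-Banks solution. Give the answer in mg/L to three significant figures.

For a continuous step input, C/C₀ ≈ ½·erfc((x−vt)/(2√(Dt))).
vt = 1.40 × 2230 = 3122 m and 2√(Dt) = 2√(0.0110 × 2230) = 9.906 m.
Argument (x−vt)/(2√(Dt)) = (3110 − 3122)/9.906 = -1.211; ½·erfc(-1.211) = 0.9566.
C = 563 × 0.9566 = 539 mg/L.

539 mg/L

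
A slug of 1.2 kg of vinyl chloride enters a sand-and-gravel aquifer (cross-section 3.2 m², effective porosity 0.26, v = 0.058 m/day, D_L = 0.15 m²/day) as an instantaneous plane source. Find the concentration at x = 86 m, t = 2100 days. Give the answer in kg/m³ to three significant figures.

For an instantaneous plane source, C(x,t) = M/(n_e·A·√(4πDt)) · exp(−(x−vt)²/(4Dt)), with n_e·A the pore (flow) area.
Plume center vt = 0.058 × 2100 = 121.8 m, so the well at 86 m is 35.8 m upgradient of the peak.
√(4πDt) = 62.92 m, giving peak height M/(n_e·A·√(4πDt)) = 1.2/(0.26 × 3.2 × 62.92) = 0.02292 kg/m³.
(x−vt)²/(4Dt) = (-35.8)²/(4 × 0.15 × 2100) = 1.017; exp(−1.017) = 0.3617.
C = 0.02292 × 0.3617 = 0.00829 kg/m³.

0.00829 kg/m³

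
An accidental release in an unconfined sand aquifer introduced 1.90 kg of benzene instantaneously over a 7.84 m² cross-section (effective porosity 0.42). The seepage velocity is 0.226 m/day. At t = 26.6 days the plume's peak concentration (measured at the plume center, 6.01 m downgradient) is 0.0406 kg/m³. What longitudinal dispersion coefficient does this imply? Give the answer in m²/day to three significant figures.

At the plume center C_max = M/(n_e·A·√(4πDt)), so D = M²/(4πt·(n_e·A·C_max)²).
n_e·A·C_max = 0.42 × 7.84 × 0.0406 = 0.1337 kg/m.
D = 1.90²/(4π × 26.6 × 0.1337²) = 0.604 m²/day.

0.604 m²/day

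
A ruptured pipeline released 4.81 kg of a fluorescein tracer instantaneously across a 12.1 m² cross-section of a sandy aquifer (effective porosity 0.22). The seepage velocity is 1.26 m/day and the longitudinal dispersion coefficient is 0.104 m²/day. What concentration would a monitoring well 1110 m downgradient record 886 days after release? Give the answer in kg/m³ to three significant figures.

For an instantaneous plane source, C(x,t) = M/(n_e·A·√(4πDt)) · exp(−(x−vt)²/(4Dt)), with n_e·A the pore (flow) area.
Plume center vt = 1.26 × 886 = 1116.36 m, so the well at 1110 m is 6.36 m upgradient of the peak.
√(4πDt) = 34.03 m, giving peak height M/(n_e·A·√(4πDt)) = 4.81/(0.22 × 12.1 × 34.03) = 0.05310 kg/m³.
(x−vt)²/(4Dt) = (-6.36)²/(4 × 0.104 × 886) = 0.1097; exp(−0.1097) = 0.8961.
C = 0.05310 × 0.8961 = 0.0476 kg/m³.

0.0476 kg/m³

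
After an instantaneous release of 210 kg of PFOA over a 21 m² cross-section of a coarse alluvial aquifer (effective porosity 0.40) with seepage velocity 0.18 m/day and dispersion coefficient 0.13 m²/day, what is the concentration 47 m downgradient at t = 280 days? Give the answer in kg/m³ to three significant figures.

1.08 kg/m³

For an instantaneous plane source, C(x,t) = M/(n_e·A·√(4πDt)) · exp(−(x−vt)²/(4Dt)), with n_e·A the pore (flow) area.
Plume center vt = 0.18 × 280 = 50.4 m, so the well at 47 m is 3.4 m upgradient of the peak.
√(4πDt) = 21.39 m, giving peak height M/(n_e·A·√(4πDt)) = 210/(0.40 × 21 × 21.39) = 1.169 kg/m³.
(x−vt)²/(4Dt) = (-3.4)²/(4 × 0.13 × 280) = 0.07940; exp(−0.07940) = 0.9237.
C = 1.169 × 0.9237 = 1.08 kg/m³.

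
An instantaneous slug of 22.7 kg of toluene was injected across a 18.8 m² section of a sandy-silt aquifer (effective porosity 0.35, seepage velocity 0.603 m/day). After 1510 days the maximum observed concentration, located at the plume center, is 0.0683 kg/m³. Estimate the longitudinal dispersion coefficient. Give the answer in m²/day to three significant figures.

At the plume center C_max = M/(n_e·A·√(4πDt)), so D = M²/(4πt·(n_e·A·C_max)²).
n_e·A·C_max = 0.35 × 18.8 × 0.0683 = 0.4494 kg/m.
D = 22.7²/(4π × 1510 × 0.4494²) = 0.134 m²/day.

0.134 m²/day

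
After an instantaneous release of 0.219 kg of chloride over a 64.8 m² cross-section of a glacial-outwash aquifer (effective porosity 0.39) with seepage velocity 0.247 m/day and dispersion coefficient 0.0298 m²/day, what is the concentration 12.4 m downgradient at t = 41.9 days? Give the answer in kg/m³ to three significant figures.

0.000943 kg/m³

For an instantaneous plane source, C(x,t) = M/(n_e·A·√(4πDt)) · exp(−(x−vt)²/(4Dt)), with n_e·A the pore (flow) area.
Plume center vt = 0.247 × 41.9 = 10.3493 m, so the well at 12.4 m is 2.0507 m downgradient of the peak.
√(4πDt) = 3.961 m, giving peak height M/(n_e·A·√(4πDt)) = 0.219/(0.39 × 64.8 × 3.961) = 0.002188 kg/m³.
(x−vt)²/(4Dt) = (2.0507)²/(4 × 0.0298 × 41.9) = 0.8420; exp(−0.8420) = 0.4308.
C = 0.002188 × 0.4308 = 0.000943 kg/m³.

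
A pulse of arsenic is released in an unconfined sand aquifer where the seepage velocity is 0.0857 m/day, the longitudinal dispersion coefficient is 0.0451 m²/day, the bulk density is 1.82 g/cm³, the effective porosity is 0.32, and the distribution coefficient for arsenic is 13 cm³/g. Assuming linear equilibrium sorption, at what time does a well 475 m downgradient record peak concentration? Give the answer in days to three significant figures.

415000 days

Retardation factor R = 1 + ρ_b·K_d/n = 1 + 1.82 × 13/0.32 = 74.94.
Sorption retards both mechanisms: v_R = v/R = 0.001144 m/day, D_R = D/R = 0.0006018 m²/day.
Peak time from v_R²t² + 2D_R t − x² = 0: t = (√(D_R² + v_R²x²) − D_R)/v_R².
√(D_R² + v_R²x²) = √(0.0006018² + 0.001144² × 475²) = 0.5434; v_R² = 1.309e-06.
t = (0.5434 − 0.0006018)/1.309e-06 = 415000 days.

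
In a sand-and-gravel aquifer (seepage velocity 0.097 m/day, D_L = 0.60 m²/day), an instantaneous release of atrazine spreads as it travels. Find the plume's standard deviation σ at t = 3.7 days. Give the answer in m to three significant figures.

2.11 m

Dispersive spreading gives a Gaussian with σ² = 2Dt; advection only shifts the center.
σ = √(2 × 0.60 × 3.7) = 2.11 m.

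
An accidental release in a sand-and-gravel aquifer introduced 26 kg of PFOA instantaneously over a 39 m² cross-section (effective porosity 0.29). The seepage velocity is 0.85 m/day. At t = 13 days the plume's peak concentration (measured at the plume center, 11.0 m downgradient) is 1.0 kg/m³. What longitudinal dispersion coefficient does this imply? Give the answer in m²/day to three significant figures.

At the plume center C_max = M/(n_e·A·√(4πDt)), so D = M²/(4πt·(n_e·A·C_max)²).
n_e·A·C_max = 0.29 × 39 × 1.0 = 11.31 kg/m.
D = 26²/(4π × 13 × 11.31²) = 0.0323 m²/day.

0.0323 m²/day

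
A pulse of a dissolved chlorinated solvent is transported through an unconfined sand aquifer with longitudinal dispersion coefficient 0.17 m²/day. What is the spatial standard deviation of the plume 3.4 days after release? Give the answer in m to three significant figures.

1.08 m

Dispersive spreading gives a Gaussian with σ² = 2Dt; advection only shifts the center.
σ = √(2 × 0.17 × 3.4) = 1.08 m.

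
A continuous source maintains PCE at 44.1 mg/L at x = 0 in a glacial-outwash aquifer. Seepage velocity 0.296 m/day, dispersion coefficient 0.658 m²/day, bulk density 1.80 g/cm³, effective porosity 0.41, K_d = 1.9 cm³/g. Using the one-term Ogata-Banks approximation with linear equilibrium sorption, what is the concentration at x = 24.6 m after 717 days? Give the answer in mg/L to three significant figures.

Retardation factor R = 1 + ρ_b·K_d/n = 1 + 1.80 × 1.9/0.41 = 9.341.
Sorption retards both mechanisms: v_R = v/R = 0.03169 m/day, D_R = D/R = 0.07044 m²/day.
v_R·t = 0.03169 × 717 = 22.72173 m; 2√(D_R t) = 14.21 m; argument = (24.6 − 22.72173)/14.21 = 0.1322.
C = C₀ × ½·erfc(0.1322) = 44.1 × 0.4258 = 18.8 mg/L.

18.8 mg/L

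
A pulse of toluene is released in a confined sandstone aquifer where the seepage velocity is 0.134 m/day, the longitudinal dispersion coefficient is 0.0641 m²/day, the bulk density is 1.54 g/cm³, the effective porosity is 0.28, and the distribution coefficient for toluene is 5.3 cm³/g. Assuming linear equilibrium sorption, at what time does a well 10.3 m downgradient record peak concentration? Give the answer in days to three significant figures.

2210 days

Retardation factor R = 1 + ρ_b·K_d/n = 1 + 1.54 × 5.3/0.28 = 30.15.
Sorption retards both mechanisms: v_R = v/R = 0.004444 m/day, D_R = D/R = 0.002126 m²/day.
Peak time from v_R²t² + 2D_R t − x² = 0: t = (√(D_R² + v_R²x²) − D_R)/v_R².
√(D_R² + v_R²x²) = √(0.002126² + 0.004444² × 10.3²) = 0.04582; v_R² = 1.975e-05.
t = (0.04582 − 0.002126)/1.975e-05 = 2210 days.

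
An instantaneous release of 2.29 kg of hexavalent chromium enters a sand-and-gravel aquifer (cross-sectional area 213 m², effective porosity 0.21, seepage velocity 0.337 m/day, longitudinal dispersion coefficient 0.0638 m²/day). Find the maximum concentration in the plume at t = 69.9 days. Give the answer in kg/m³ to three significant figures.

0.00684 kg/m³

The peak of an instantaneous 1D plume sits at x = vt; there the Gaussian factor is 1 and C_max = M/(n_e·A·√(4πDt)), where n_e·A is the pore area the mass is dissolved in.
√(4πDt) = √(4π × 0.0638 × 69.9) = 7.486 m, so C_max = 2.29/(0.21 × 213 × 7.486) = 0.00684 kg/m³.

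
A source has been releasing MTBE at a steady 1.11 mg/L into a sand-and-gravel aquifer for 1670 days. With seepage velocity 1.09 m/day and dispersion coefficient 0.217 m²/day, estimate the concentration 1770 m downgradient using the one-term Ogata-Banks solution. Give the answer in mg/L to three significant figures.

For a continuous step input, C/C₀ ≈ ½·erfc((x−vt)/(2√(Dt))).
vt = 1.09 × 1670 = 1820.3 m and 2√(Dt) = 2√(0.217 × 1670) = 38.07 m.
Argument (x−vt)/(2√(Dt)) = (1770 − 1820.3)/38.07 = -1.321; ½·erfc(-1.321) = 0.9691.
C = 1.11 × 0.9691 = 1.08 mg/L.

1.08 mg/L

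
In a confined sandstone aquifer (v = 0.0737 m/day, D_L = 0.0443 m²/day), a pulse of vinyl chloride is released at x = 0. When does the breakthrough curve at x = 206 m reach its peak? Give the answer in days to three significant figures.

For the 1D instantaneous-source solution, setting ∂C/∂t = 0 at fixed x gives v²t² + 2Dt − x² = 0, so t = (√(D² + v²x²) − D)/v².
√(D² + v²x²) = √(0.0443² + 0.0737² × 206²) = 15.18; v² = 0.00543169.
t = (15.18 − 0.0443)/0.00543169 = 2790 days (vs. the pure-advection estimate x/v = 2800 d).

2790 days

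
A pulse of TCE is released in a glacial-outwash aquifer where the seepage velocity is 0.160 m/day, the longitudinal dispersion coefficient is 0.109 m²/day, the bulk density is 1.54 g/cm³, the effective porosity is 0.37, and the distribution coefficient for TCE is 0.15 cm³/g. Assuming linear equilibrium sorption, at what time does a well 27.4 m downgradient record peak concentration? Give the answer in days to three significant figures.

Retardation factor R = 1 + ρ_b·K_d/n = 1 + 1.54 × 0.15/0.37 = 1.624.
Sorption retards both mechanisms: v_R = v/R = 0.09852 m/day, D_R = D/R = 0.06712 m²/day.
Peak time from v_R²t² + 2D_R t − x² = 0: t = (√(D_R² + v_R²x²) − D_R)/v_R².
√(D_R² + v_R²x²) = √(0.06712² + 0.09852² × 27.4²) = 2.700; v_R² = 0.009706.
t = (2.700 − 0.06712)/0.009706 = 271 days.

271 days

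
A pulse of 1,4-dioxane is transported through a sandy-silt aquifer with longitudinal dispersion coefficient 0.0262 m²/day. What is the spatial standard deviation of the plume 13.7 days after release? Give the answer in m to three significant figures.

0.847 m

Dispersive spreading gives a Gaussian with σ² = 2Dt; advection only shifts the center.
σ = √(2 × 0.0262 × 13.7) = 0.847 m.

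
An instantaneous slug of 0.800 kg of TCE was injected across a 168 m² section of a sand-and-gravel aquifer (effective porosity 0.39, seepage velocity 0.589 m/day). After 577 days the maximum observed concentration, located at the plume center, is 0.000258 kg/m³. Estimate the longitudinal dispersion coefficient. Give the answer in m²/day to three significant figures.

At the plume center C_max = M/(n_e·A·√(4πDt)), so D = M²/(4πt·(n_e·A·C_max)²).
n_e·A·C_max = 0.39 × 168 × 0.000258 = 0.01690 kg/m.
D = 0.800²/(4π × 577 × 0.01690²) = 0.309 m²/day.

0.309 m²/day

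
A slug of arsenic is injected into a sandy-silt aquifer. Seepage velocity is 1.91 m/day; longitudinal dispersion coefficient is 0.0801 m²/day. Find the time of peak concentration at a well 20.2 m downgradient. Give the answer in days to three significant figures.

For the 1D instantaneous-source solution, setting ∂C/∂t = 0 at fixed x gives v²t² + 2Dt − x² = 0, so t = (√(D² + v²x²) − D)/v².
√(D² + v²x²) = √(0.0801² + 1.91² × 20.2²) = 38.58; v² = 3.6481.
t = (38.58 − 0.0801)/3.6481 = 10.6 days (vs. the pure-advection estimate x/v = 10.6 d).

10.6 days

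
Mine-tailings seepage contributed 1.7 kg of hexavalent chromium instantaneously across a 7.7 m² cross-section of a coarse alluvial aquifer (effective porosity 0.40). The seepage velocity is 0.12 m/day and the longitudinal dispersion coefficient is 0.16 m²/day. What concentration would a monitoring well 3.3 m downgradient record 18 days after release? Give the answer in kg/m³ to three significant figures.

For an instantaneous plane source, C(x,t) = M/(n_e·A·√(4πDt)) · exp(−(x−vt)²/(4Dt)), with n_e·A the pore (flow) area.
Plume center vt = 0.12 × 18 = 2.16 m, so the well at 3.3 m is 1.14 m downgradient of the peak.
√(4πDt) = 6.016 m, giving peak height M/(n_e·A·√(4πDt)) = 1.7/(0.40 × 7.7 × 6.016) = 0.09175 kg/m³.
(x−vt)²/(4Dt) = (1.14)²/(4 × 0.16 × 18) = 0.1128; exp(−0.1128) = 0.8933.
C = 0.09175 × 0.8933 = 0.0820 kg/m³.

0.0820 kg/m³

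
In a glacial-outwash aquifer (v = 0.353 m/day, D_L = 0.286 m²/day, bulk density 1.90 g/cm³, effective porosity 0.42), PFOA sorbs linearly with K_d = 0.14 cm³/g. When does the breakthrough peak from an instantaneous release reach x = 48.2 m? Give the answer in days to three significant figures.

219 days

Retardation factor R = 1 + ρ_b·K_d/n = 1 + 1.90 × 0.14/0.42 = 1.633.
Sorption retards both mechanisms: v_R = v/R = 0.2162 m/day, D_R = D/R = 0.1751 m²/day.
Peak time from v_R²t² + 2D_R t − x² = 0: t = (√(D_R² + v_R²x²) − D_R)/v_R².
√(D_R² + v_R²x²) = √(0.1751² + 0.2162² × 48.2²) = 10.42; v_R² = 0.04674.
t = (10.42 − 0.1751)/0.04674 = 219 days.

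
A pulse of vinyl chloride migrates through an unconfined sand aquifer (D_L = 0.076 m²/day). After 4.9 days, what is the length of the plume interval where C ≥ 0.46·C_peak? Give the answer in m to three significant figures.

2.15 m

The plume is Gaussian with σ = √(2Dt) = √(2 × 0.076 × 4.9) = 0.8630 m.
C/C_peak = exp(−Δx²/(2σ²)) = 0.46 ⇒ Δx = σ·√(−2 ln 0.46) = 0.8630 × 1.246 = 1.075 m.
Width = 2Δx = 2.15 m.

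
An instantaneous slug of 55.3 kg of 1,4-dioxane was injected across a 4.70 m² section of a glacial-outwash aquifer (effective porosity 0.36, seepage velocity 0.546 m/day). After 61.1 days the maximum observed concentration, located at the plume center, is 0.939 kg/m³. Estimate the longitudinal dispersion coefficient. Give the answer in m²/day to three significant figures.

1.58 m²/day

At the plume center C_max = M/(n_e·A·√(4πDt)), so D = M²/(4πt·(n_e·A·C_max)²).
n_e·A·C_max = 0.36 × 4.70 × 0.939 = 1.589 kg/m.
D = 55.3²/(4π × 61.1 × 1.589²) = 1.58 m²/day.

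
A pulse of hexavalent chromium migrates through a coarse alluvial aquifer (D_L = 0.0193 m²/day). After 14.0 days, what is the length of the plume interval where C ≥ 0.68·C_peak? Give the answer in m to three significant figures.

The plume is Gaussian with σ = √(2Dt) = √(2 × 0.0193 × 14.0) = 0.7351 m.
C/C_peak = exp(−Δx²/(2σ²)) = 0.68 ⇒ Δx = σ·√(−2 ln 0.68) = 0.7351 × 0.8783 = 0.6456 m.
Width = 2Δx = 1.29 m.

1.29 m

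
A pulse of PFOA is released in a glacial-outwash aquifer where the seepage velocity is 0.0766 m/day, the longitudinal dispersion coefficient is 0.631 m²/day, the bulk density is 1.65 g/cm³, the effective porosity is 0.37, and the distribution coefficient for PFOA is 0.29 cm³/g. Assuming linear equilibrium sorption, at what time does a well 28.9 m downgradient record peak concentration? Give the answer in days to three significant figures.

653 days

Retardation factor R = 1 + ρ_b·K_d/n = 1 + 1.65 × 0.29/0.37 = 2.293.
Sorption retards both mechanisms: v_R = v/R = 0.03341 m/day, D_R = D/R = 0.2752 m²/day.
Peak time from v_R²t² + 2D_R t − x² = 0: t = (√(D_R² + v_R²x²) − D_R)/v_R².
√(D_R² + v_R²x²) = √(0.2752² + 0.03341² × 28.9²) = 1.004; v_R² = 0.001116.
t = (1.004 − 0.2752)/0.001116 = 653 days.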